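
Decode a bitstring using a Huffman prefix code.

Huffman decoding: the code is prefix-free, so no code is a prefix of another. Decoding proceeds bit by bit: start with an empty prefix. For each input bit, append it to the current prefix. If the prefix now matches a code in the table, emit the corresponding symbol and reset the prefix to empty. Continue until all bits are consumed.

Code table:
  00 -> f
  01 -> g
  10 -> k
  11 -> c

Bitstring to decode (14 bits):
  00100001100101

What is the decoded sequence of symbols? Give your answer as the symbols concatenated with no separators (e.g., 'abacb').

Bit 0: prefix='0' (no match yet)
Bit 1: prefix='00' -> emit 'f', reset
Bit 2: prefix='1' (no match yet)
Bit 3: prefix='10' -> emit 'k', reset
Bit 4: prefix='0' (no match yet)
Bit 5: prefix='00' -> emit 'f', reset
Bit 6: prefix='0' (no match yet)
Bit 7: prefix='01' -> emit 'g', reset
Bit 8: prefix='1' (no match yet)
Bit 9: prefix='10' -> emit 'k', reset
Bit 10: prefix='0' (no match yet)
Bit 11: prefix='01' -> emit 'g', reset
Bit 12: prefix='0' (no match yet)
Bit 13: prefix='01' -> emit 'g', reset

Answer: fkfgkgg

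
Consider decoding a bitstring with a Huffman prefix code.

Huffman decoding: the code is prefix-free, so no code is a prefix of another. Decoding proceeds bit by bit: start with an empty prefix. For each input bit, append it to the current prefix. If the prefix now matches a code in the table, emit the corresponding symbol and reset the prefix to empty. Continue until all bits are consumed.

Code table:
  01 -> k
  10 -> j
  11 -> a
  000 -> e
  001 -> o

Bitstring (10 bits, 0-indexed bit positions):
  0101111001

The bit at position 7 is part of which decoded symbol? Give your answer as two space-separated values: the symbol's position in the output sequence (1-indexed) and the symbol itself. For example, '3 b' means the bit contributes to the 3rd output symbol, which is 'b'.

Answer: 4 j

Derivation:
Bit 0: prefix='0' (no match yet)
Bit 1: prefix='01' -> emit 'k', reset
Bit 2: prefix='0' (no match yet)
Bit 3: prefix='01' -> emit 'k', reset
Bit 4: prefix='1' (no match yet)
Bit 5: prefix='11' -> emit 'a', reset
Bit 6: prefix='1' (no match yet)
Bit 7: prefix='10' -> emit 'j', reset
Bit 8: prefix='0' (no match yet)
Bit 9: prefix='01' -> emit 'k', reset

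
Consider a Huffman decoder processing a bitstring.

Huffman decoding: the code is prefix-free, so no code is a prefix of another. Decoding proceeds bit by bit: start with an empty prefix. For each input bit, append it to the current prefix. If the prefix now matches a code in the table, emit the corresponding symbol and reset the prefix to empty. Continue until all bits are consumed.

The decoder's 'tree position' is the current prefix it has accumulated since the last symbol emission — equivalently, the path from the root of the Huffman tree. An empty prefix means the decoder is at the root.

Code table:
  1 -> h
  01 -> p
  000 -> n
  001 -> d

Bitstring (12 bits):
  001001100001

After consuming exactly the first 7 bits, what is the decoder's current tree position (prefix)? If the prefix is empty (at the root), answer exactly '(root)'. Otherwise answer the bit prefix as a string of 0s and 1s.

Bit 0: prefix='0' (no match yet)
Bit 1: prefix='00' (no match yet)
Bit 2: prefix='001' -> emit 'd', reset
Bit 3: prefix='0' (no match yet)
Bit 4: prefix='00' (no match yet)
Bit 5: prefix='001' -> emit 'd', reset
Bit 6: prefix='1' -> emit 'h', reset

Answer: (root)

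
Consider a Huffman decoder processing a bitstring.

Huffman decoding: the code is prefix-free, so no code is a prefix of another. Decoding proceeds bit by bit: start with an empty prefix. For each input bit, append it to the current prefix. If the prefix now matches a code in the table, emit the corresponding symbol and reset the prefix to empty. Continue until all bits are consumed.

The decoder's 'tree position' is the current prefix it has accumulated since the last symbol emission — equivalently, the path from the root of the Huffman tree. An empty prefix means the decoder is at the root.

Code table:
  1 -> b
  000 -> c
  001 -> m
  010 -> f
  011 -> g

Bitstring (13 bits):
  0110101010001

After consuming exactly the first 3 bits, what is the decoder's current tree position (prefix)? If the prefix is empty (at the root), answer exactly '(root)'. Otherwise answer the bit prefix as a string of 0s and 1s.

Bit 0: prefix='0' (no match yet)
Bit 1: prefix='01' (no match yet)
Bit 2: prefix='011' -> emit 'g', reset

Answer: (root)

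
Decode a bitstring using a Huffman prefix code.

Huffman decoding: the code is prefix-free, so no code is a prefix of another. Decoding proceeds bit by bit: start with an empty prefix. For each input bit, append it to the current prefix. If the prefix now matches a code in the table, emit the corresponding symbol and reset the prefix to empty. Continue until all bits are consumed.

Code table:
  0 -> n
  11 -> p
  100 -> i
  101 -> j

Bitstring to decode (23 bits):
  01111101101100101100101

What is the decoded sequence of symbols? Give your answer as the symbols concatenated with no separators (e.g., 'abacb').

Bit 0: prefix='0' -> emit 'n', reset
Bit 1: prefix='1' (no match yet)
Bit 2: prefix='11' -> emit 'p', reset
Bit 3: prefix='1' (no match yet)
Bit 4: prefix='11' -> emit 'p', reset
Bit 5: prefix='1' (no match yet)
Bit 6: prefix='10' (no match yet)
Bit 7: prefix='101' -> emit 'j', reset
Bit 8: prefix='1' (no match yet)
Bit 9: prefix='10' (no match yet)
Bit 10: prefix='101' -> emit 'j', reset
Bit 11: prefix='1' (no match yet)
Bit 12: prefix='10' (no match yet)
Bit 13: prefix='100' -> emit 'i', reset
Bit 14: prefix='1' (no match yet)
Bit 15: prefix='10' (no match yet)
Bit 16: prefix='101' -> emit 'j', reset
Bit 17: prefix='1' (no match yet)
Bit 18: prefix='10' (no match yet)
Bit 19: prefix='100' -> emit 'i', reset
Bit 20: prefix='1' (no match yet)
Bit 21: prefix='10' (no match yet)
Bit 22: prefix='101' -> emit 'j', reset

Answer: nppjjijij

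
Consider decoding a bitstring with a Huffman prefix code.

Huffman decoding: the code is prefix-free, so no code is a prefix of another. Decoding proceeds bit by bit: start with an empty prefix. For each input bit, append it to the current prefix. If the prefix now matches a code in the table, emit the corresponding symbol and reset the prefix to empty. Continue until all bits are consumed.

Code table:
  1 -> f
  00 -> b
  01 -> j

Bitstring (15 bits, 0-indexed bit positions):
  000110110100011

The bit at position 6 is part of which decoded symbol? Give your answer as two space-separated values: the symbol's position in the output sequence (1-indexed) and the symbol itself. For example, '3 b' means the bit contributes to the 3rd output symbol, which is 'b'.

Answer: 4 j

Derivation:
Bit 0: prefix='0' (no match yet)
Bit 1: prefix='00' -> emit 'b', reset
Bit 2: prefix='0' (no match yet)
Bit 3: prefix='01' -> emit 'j', reset
Bit 4: prefix='1' -> emit 'f', reset
Bit 5: prefix='0' (no match yet)
Bit 6: prefix='01' -> emit 'j', reset
Bit 7: prefix='1' -> emit 'f', reset
Bit 8: prefix='0' (no match yet)
Bit 9: prefix='01' -> emit 'j', reset
Bit 10: prefix='0' (no match yet)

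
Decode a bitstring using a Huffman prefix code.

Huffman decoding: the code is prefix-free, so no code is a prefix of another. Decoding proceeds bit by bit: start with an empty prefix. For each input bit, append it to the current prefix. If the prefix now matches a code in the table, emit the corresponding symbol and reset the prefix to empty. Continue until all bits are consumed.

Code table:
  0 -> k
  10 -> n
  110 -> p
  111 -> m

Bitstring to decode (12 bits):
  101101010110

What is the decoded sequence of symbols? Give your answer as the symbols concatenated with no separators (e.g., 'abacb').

Bit 0: prefix='1' (no match yet)
Bit 1: prefix='10' -> emit 'n', reset
Bit 2: prefix='1' (no match yet)
Bit 3: prefix='11' (no match yet)
Bit 4: prefix='110' -> emit 'p', reset
Bit 5: prefix='1' (no match yet)
Bit 6: prefix='10' -> emit 'n', reset
Bit 7: prefix='1' (no match yet)
Bit 8: prefix='10' -> emit 'n', reset
Bit 9: prefix='1' (no match yet)
Bit 10: prefix='11' (no match yet)
Bit 11: prefix='110' -> emit 'p', reset

Answer: npnnp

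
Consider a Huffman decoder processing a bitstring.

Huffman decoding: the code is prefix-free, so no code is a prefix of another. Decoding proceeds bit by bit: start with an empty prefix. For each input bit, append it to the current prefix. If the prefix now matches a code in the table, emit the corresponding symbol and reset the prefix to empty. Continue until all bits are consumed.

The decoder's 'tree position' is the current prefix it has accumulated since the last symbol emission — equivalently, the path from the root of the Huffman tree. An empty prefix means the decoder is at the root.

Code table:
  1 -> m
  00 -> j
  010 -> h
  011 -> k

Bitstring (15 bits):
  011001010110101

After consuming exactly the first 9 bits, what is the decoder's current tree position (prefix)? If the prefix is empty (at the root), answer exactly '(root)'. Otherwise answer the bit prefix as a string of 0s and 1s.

Bit 0: prefix='0' (no match yet)
Bit 1: prefix='01' (no match yet)
Bit 2: prefix='011' -> emit 'k', reset
Bit 3: prefix='0' (no match yet)
Bit 4: prefix='00' -> emit 'j', reset
Bit 5: prefix='1' -> emit 'm', reset
Bit 6: prefix='0' (no match yet)
Bit 7: prefix='01' (no match yet)
Bit 8: prefix='010' -> emit 'h', reset

Answer: (root)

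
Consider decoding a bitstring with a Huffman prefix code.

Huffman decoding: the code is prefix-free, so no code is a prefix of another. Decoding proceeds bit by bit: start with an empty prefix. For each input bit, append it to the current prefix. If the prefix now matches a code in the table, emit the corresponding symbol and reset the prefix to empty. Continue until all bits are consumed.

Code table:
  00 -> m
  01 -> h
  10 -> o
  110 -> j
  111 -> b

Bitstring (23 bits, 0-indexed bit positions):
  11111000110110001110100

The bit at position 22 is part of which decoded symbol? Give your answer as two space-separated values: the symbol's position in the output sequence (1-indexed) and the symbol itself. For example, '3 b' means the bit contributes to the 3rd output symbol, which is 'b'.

Answer: 9 m

Derivation:
Bit 0: prefix='1' (no match yet)
Bit 1: prefix='11' (no match yet)
Bit 2: prefix='111' -> emit 'b', reset
Bit 3: prefix='1' (no match yet)
Bit 4: prefix='11' (no match yet)
Bit 5: prefix='110' -> emit 'j', reset
Bit 6: prefix='0' (no match yet)
Bit 7: prefix='00' -> emit 'm', reset
Bit 8: prefix='1' (no match yet)
Bit 9: prefix='11' (no match yet)
Bit 10: prefix='110' -> emit 'j', reset
Bit 11: prefix='1' (no match yet)
Bit 12: prefix='11' (no match yet)
Bit 13: prefix='110' -> emit 'j', reset
Bit 14: prefix='0' (no match yet)
Bit 15: prefix='00' -> emit 'm', reset
Bit 16: prefix='1' (no match yet)
Bit 17: prefix='11' (no match yet)
Bit 18: prefix='111' -> emit 'b', reset
Bit 19: prefix='0' (no match yet)
Bit 20: prefix='01' -> emit 'h', reset
Bit 21: prefix='0' (no match yet)
Bit 22: prefix='00' -> emit 'm', reset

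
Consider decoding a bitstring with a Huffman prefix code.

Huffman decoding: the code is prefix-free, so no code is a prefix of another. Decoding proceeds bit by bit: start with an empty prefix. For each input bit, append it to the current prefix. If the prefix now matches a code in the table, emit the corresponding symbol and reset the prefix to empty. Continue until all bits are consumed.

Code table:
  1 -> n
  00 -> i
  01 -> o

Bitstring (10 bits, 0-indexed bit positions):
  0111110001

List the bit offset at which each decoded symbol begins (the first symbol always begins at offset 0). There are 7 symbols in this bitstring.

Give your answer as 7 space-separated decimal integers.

Answer: 0 2 3 4 5 6 8

Derivation:
Bit 0: prefix='0' (no match yet)
Bit 1: prefix='01' -> emit 'o', reset
Bit 2: prefix='1' -> emit 'n', reset
Bit 3: prefix='1' -> emit 'n', reset
Bit 4: prefix='1' -> emit 'n', reset
Bit 5: prefix='1' -> emit 'n', reset
Bit 6: prefix='0' (no match yet)
Bit 7: prefix='00' -> emit 'i', reset
Bit 8: prefix='0' (no match yet)
Bit 9: prefix='01' -> emit 'o', reset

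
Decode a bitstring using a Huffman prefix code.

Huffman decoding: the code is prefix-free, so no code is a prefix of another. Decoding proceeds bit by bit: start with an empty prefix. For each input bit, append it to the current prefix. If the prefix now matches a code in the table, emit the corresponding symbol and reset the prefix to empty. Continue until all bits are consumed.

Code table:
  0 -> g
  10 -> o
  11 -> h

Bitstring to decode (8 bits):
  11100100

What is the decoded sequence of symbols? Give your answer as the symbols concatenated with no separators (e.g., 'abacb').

Answer: hogog

Derivation:
Bit 0: prefix='1' (no match yet)
Bit 1: prefix='11' -> emit 'h', reset
Bit 2: prefix='1' (no match yet)
Bit 3: prefix='10' -> emit 'o', reset
Bit 4: prefix='0' -> emit 'g', reset
Bit 5: prefix='1' (no match yet)
Bit 6: prefix='10' -> emit 'o', reset
Bit 7: prefix='0' -> emit 'g', reset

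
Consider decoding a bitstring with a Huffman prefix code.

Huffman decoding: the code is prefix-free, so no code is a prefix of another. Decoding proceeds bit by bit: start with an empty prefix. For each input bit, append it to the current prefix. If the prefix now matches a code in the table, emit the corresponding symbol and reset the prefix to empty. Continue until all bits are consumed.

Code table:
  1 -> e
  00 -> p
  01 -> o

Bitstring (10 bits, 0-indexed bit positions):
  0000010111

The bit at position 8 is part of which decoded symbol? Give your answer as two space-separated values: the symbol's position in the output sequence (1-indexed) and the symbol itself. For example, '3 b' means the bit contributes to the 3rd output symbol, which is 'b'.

Answer: 5 e

Derivation:
Bit 0: prefix='0' (no match yet)
Bit 1: prefix='00' -> emit 'p', reset
Bit 2: prefix='0' (no match yet)
Bit 3: prefix='00' -> emit 'p', reset
Bit 4: prefix='0' (no match yet)
Bit 5: prefix='01' -> emit 'o', reset
Bit 6: prefix='0' (no match yet)
Bit 7: prefix='01' -> emit 'o', reset
Bit 8: prefix='1' -> emit 'e', reset
Bit 9: prefix='1' -> emit 'e', reset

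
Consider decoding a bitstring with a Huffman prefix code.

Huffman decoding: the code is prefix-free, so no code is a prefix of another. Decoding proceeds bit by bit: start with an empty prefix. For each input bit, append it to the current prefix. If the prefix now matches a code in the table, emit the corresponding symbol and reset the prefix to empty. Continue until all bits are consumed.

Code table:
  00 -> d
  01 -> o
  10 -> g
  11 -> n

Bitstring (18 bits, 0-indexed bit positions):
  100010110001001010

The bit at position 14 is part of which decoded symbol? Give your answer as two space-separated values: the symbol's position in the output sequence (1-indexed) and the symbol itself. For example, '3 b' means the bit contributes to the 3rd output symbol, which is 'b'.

Answer: 8 g

Derivation:
Bit 0: prefix='1' (no match yet)
Bit 1: prefix='10' -> emit 'g', reset
Bit 2: prefix='0' (no match yet)
Bit 3: prefix='00' -> emit 'd', reset
Bit 4: prefix='1' (no match yet)
Bit 5: prefix='10' -> emit 'g', reset
Bit 6: prefix='1' (no match yet)
Bit 7: prefix='11' -> emit 'n', reset
Bit 8: prefix='0' (no match yet)
Bit 9: prefix='00' -> emit 'd', reset
Bit 10: prefix='0' (no match yet)
Bit 11: prefix='01' -> emit 'o', reset
Bit 12: prefix='0' (no match yet)
Bit 13: prefix='00' -> emit 'd', reset
Bit 14: prefix='1' (no match yet)
Bit 15: prefix='10' -> emit 'g', reset
Bit 16: prefix='1' (no match yet)
Bit 17: prefix='10' -> emit 'g', reset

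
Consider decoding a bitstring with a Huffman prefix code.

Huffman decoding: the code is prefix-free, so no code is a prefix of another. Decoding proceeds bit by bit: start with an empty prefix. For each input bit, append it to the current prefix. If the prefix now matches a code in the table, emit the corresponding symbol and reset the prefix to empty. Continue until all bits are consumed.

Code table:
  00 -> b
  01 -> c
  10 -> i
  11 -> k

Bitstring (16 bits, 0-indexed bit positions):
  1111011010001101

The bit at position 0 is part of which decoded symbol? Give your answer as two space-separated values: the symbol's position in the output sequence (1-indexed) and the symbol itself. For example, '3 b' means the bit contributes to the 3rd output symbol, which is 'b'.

Answer: 1 k

Derivation:
Bit 0: prefix='1' (no match yet)
Bit 1: prefix='11' -> emit 'k', reset
Bit 2: prefix='1' (no match yet)
Bit 3: prefix='11' -> emit 'k', reset
Bit 4: prefix='0' (no match yet)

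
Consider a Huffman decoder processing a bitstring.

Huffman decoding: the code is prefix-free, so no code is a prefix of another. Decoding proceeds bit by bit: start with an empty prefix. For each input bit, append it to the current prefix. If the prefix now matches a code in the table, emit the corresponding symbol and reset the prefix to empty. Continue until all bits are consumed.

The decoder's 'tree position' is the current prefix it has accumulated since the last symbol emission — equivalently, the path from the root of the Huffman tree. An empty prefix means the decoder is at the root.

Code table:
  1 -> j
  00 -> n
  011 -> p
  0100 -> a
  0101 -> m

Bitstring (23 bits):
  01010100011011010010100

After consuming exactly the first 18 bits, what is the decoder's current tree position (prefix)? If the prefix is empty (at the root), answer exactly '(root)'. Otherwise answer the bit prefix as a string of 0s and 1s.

Answer: (root)

Derivation:
Bit 0: prefix='0' (no match yet)
Bit 1: prefix='01' (no match yet)
Bit 2: prefix='010' (no match yet)
Bit 3: prefix='0101' -> emit 'm', reset
Bit 4: prefix='0' (no match yet)
Bit 5: prefix='01' (no match yet)
Bit 6: prefix='010' (no match yet)
Bit 7: prefix='0100' -> emit 'a', reset
Bit 8: prefix='0' (no match yet)
Bit 9: prefix='01' (no match yet)
Bit 10: prefix='011' -> emit 'p', reset
Bit 11: prefix='0' (no match yet)
Bit 12: prefix='01' (no match yet)
Bit 13: prefix='011' -> emit 'p', reset
Bit 14: prefix='0' (no match yet)
Bit 15: prefix='01' (no match yet)
Bit 16: prefix='010' (no match yet)
Bit 17: prefix='0100' -> emit 'a', reset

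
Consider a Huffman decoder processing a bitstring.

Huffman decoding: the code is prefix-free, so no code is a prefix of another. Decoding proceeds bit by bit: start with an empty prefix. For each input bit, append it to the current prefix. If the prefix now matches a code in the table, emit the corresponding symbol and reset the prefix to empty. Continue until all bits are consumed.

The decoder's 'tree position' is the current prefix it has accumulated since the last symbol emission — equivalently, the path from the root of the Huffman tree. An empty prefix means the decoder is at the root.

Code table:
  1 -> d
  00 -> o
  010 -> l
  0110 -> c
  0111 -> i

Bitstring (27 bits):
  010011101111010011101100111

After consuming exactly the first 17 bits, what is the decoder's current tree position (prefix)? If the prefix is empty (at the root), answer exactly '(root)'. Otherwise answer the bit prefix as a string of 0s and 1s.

Answer: 01

Derivation:
Bit 0: prefix='0' (no match yet)
Bit 1: prefix='01' (no match yet)
Bit 2: prefix='010' -> emit 'l', reset
Bit 3: prefix='0' (no match yet)
Bit 4: prefix='01' (no match yet)
Bit 5: prefix='011' (no match yet)
Bit 6: prefix='0111' -> emit 'i', reset
Bit 7: prefix='0' (no match yet)
Bit 8: prefix='01' (no match yet)
Bit 9: prefix='011' (no match yet)
Bit 10: prefix='0111' -> emit 'i', reset
Bit 11: prefix='1' -> emit 'd', reset
Bit 12: prefix='0' (no match yet)
Bit 13: prefix='01' (no match yet)
Bit 14: prefix='010' -> emit 'l', reset
Bit 15: prefix='0' (no match yet)
Bit 16: prefix='01' (no match yet)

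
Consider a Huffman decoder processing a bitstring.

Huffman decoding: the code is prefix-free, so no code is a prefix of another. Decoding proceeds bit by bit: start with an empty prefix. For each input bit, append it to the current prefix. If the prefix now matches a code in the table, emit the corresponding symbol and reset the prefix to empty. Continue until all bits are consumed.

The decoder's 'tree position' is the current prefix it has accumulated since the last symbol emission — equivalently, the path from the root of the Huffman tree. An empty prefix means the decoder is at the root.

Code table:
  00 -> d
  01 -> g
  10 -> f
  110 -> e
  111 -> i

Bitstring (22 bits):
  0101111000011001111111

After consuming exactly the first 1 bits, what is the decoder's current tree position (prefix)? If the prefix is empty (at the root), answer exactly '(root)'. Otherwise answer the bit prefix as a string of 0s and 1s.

Bit 0: prefix='0' (no match yet)

Answer: 0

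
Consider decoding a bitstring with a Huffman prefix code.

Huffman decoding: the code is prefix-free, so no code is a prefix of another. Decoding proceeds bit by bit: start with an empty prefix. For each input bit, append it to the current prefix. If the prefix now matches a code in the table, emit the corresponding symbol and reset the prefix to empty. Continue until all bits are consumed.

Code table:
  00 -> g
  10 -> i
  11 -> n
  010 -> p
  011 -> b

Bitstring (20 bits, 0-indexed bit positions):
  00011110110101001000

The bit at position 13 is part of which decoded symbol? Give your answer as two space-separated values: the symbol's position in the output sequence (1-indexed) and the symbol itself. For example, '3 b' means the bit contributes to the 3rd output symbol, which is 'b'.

Bit 0: prefix='0' (no match yet)
Bit 1: prefix='00' -> emit 'g', reset
Bit 2: prefix='0' (no match yet)
Bit 3: prefix='01' (no match yet)
Bit 4: prefix='011' -> emit 'b', reset
Bit 5: prefix='1' (no match yet)
Bit 6: prefix='11' -> emit 'n', reset
Bit 7: prefix='0' (no match yet)
Bit 8: prefix='01' (no match yet)
Bit 9: prefix='011' -> emit 'b', reset
Bit 10: prefix='0' (no match yet)
Bit 11: prefix='01' (no match yet)
Bit 12: prefix='010' -> emit 'p', reset
Bit 13: prefix='1' (no match yet)
Bit 14: prefix='10' -> emit 'i', reset
Bit 15: prefix='0' (no match yet)
Bit 16: prefix='01' (no match yet)
Bit 17: prefix='010' -> emit 'p', reset

Answer: 6 i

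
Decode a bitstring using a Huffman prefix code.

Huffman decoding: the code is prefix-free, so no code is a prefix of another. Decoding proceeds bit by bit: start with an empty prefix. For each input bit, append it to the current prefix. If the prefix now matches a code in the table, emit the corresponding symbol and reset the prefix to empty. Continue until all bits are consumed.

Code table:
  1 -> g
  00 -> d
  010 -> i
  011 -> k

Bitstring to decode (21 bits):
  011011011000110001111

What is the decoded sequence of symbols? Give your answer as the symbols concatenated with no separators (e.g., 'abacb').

Bit 0: prefix='0' (no match yet)
Bit 1: prefix='01' (no match yet)
Bit 2: prefix='011' -> emit 'k', reset
Bit 3: prefix='0' (no match yet)
Bit 4: prefix='01' (no match yet)
Bit 5: prefix='011' -> emit 'k', reset
Bit 6: prefix='0' (no match yet)
Bit 7: prefix='01' (no match yet)
Bit 8: prefix='011' -> emit 'k', reset
Bit 9: prefix='0' (no match yet)
Bit 10: prefix='00' -> emit 'd', reset
Bit 11: prefix='0' (no match yet)
Bit 12: prefix='01' (no match yet)
Bit 13: prefix='011' -> emit 'k', reset
Bit 14: prefix='0' (no match yet)
Bit 15: prefix='00' -> emit 'd', reset
Bit 16: prefix='0' (no match yet)
Bit 17: prefix='01' (no match yet)
Bit 18: prefix='011' -> emit 'k', reset
Bit 19: prefix='1' -> emit 'g', reset
Bit 20: prefix='1' -> emit 'g', reset

Answer: kkkdkdkgg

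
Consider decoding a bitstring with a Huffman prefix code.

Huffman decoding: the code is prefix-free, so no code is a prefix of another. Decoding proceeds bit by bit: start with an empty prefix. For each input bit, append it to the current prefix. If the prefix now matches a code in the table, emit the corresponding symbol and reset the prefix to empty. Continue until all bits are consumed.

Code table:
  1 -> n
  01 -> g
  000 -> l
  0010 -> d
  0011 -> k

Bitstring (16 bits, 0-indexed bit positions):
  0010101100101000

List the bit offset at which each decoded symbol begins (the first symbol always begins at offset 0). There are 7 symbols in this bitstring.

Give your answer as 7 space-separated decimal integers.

Answer: 0 4 5 7 8 12 13

Derivation:
Bit 0: prefix='0' (no match yet)
Bit 1: prefix='00' (no match yet)
Bit 2: prefix='001' (no match yet)
Bit 3: prefix='0010' -> emit 'd', reset
Bit 4: prefix='1' -> emit 'n', reset
Bit 5: prefix='0' (no match yet)
Bit 6: prefix='01' -> emit 'g', reset
Bit 7: prefix='1' -> emit 'n', reset
Bit 8: prefix='0' (no match yet)
Bit 9: prefix='00' (no match yet)
Bit 10: prefix='001' (no match yet)
Bit 11: prefix='0010' -> emit 'd', reset
Bit 12: prefix='1' -> emit 'n', reset
Bit 13: prefix='0' (no match yet)
Bit 14: prefix='00' (no match yet)
Bit 15: prefix='000' -> emit 'l', reset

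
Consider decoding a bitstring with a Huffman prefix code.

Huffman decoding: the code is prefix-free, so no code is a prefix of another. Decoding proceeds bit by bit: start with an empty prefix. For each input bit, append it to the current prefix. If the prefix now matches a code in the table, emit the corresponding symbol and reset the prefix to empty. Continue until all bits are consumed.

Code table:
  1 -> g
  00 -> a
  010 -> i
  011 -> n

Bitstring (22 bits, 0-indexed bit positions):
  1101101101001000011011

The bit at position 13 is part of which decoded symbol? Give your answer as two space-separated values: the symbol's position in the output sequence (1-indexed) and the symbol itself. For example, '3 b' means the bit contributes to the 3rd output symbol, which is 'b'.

Answer: 6 i

Derivation:
Bit 0: prefix='1' -> emit 'g', reset
Bit 1: prefix='1' -> emit 'g', reset
Bit 2: prefix='0' (no match yet)
Bit 3: prefix='01' (no match yet)
Bit 4: prefix='011' -> emit 'n', reset
Bit 5: prefix='0' (no match yet)
Bit 6: prefix='01' (no match yet)
Bit 7: prefix='011' -> emit 'n', reset
Bit 8: prefix='0' (no match yet)
Bit 9: prefix='01' (no match yet)
Bit 10: prefix='010' -> emit 'i', reset
Bit 11: prefix='0' (no match yet)
Bit 12: prefix='01' (no match yet)
Bit 13: prefix='010' -> emit 'i', reset
Bit 14: prefix='0' (no match yet)
Bit 15: prefix='00' -> emit 'a', reset
Bit 16: prefix='0' (no match yet)
Bit 17: prefix='01' (no match yet)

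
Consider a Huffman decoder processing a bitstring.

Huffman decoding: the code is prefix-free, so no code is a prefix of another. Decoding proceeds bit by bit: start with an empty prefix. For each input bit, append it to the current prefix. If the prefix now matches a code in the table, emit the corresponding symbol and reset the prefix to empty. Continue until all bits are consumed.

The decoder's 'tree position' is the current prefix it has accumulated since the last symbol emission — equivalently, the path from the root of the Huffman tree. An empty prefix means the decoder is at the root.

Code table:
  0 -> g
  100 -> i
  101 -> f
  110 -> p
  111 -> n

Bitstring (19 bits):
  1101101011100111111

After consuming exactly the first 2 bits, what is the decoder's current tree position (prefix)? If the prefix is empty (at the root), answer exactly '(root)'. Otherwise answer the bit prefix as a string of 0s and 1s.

Answer: 11

Derivation:
Bit 0: prefix='1' (no match yet)
Bit 1: prefix='11' (no match yet)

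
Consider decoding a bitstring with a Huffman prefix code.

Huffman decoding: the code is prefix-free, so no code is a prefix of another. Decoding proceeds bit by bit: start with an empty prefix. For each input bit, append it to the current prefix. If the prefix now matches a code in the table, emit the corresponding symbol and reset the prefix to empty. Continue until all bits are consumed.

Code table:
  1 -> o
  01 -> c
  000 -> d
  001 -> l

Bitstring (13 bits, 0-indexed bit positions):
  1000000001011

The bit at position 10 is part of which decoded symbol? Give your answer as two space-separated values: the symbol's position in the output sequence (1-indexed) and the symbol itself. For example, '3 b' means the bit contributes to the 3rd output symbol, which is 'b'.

Answer: 5 c

Derivation:
Bit 0: prefix='1' -> emit 'o', reset
Bit 1: prefix='0' (no match yet)
Bit 2: prefix='00' (no match yet)
Bit 3: prefix='000' -> emit 'd', reset
Bit 4: prefix='0' (no match yet)
Bit 5: prefix='00' (no match yet)
Bit 6: prefix='000' -> emit 'd', reset
Bit 7: prefix='0' (no match yet)
Bit 8: prefix='00' (no match yet)
Bit 9: prefix='001' -> emit 'l', reset
Bit 10: prefix='0' (no match yet)
Bit 11: prefix='01' -> emit 'c', reset
Bit 12: prefix='1' -> emit 'o', reset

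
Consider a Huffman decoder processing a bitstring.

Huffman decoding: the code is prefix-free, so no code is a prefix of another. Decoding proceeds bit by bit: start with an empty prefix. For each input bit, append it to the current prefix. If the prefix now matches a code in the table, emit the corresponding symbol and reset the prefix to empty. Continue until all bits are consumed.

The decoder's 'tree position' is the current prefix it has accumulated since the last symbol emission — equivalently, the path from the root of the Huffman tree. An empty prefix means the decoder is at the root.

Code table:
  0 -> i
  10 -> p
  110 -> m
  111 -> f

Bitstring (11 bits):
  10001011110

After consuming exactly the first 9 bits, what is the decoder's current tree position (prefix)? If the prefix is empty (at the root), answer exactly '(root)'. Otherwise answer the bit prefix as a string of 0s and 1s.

Answer: (root)

Derivation:
Bit 0: prefix='1' (no match yet)
Bit 1: prefix='10' -> emit 'p', reset
Bit 2: prefix='0' -> emit 'i', reset
Bit 3: prefix='0' -> emit 'i', reset
Bit 4: prefix='1' (no match yet)
Bit 5: prefix='10' -> emit 'p', reset
Bit 6: prefix='1' (no match yet)
Bit 7: prefix='11' (no match yet)
Bit 8: prefix='111' -> emit 'f', reset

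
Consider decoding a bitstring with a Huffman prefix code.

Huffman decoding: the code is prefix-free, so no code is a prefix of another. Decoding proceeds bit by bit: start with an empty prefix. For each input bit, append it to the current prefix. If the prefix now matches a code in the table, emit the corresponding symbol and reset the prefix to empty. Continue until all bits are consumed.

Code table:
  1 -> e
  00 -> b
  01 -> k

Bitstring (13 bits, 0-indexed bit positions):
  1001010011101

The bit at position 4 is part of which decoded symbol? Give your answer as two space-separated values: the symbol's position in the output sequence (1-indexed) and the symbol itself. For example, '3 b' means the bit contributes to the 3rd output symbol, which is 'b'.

Answer: 4 k

Derivation:
Bit 0: prefix='1' -> emit 'e', reset
Bit 1: prefix='0' (no match yet)
Bit 2: prefix='00' -> emit 'b', reset
Bit 3: prefix='1' -> emit 'e', reset
Bit 4: prefix='0' (no match yet)
Bit 5: prefix='01' -> emit 'k', reset
Bit 6: prefix='0' (no match yet)
Bit 7: prefix='00' -> emit 'b', reset
Bit 8: prefix='1' -> emit 'e', reset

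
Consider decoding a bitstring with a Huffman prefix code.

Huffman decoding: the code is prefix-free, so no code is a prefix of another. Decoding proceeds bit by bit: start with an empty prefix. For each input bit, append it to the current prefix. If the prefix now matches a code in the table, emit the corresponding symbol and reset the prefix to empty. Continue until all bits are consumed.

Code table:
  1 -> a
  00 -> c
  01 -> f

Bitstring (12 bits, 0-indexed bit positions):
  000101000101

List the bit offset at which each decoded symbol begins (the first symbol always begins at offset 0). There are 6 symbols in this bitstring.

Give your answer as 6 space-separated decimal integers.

Bit 0: prefix='0' (no match yet)
Bit 1: prefix='00' -> emit 'c', reset
Bit 2: prefix='0' (no match yet)
Bit 3: prefix='01' -> emit 'f', reset
Bit 4: prefix='0' (no match yet)
Bit 5: prefix='01' -> emit 'f', reset
Bit 6: prefix='0' (no match yet)
Bit 7: prefix='00' -> emit 'c', reset
Bit 8: prefix='0' (no match yet)
Bit 9: prefix='01' -> emit 'f', reset
Bit 10: prefix='0' (no match yet)
Bit 11: prefix='01' -> emit 'f', reset

Answer: 0 2 4 6 8 10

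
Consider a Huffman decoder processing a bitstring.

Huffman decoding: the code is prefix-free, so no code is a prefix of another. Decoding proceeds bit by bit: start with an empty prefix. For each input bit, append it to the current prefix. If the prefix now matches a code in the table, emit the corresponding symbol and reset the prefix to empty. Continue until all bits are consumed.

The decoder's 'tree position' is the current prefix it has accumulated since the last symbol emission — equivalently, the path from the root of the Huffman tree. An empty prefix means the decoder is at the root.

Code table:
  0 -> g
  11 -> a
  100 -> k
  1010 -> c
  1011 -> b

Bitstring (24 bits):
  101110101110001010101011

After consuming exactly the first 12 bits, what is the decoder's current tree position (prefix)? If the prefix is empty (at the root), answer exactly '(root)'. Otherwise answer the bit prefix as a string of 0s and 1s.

Answer: 10

Derivation:
Bit 0: prefix='1' (no match yet)
Bit 1: prefix='10' (no match yet)
Bit 2: prefix='101' (no match yet)
Bit 3: prefix='1011' -> emit 'b', reset
Bit 4: prefix='1' (no match yet)
Bit 5: prefix='10' (no match yet)
Bit 6: prefix='101' (no match yet)
Bit 7: prefix='1010' -> emit 'c', reset
Bit 8: prefix='1' (no match yet)
Bit 9: prefix='11' -> emit 'a', reset
Bit 10: prefix='1' (no match yet)
Bit 11: prefix='10' (no match yet)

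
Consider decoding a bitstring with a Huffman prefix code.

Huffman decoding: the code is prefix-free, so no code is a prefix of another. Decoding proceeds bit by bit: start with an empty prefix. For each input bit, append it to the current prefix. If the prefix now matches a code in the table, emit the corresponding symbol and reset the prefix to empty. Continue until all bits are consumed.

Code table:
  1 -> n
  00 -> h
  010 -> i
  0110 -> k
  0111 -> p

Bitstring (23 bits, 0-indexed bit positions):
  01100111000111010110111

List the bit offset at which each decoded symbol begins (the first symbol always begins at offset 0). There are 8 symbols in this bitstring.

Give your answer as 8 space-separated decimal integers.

Bit 0: prefix='0' (no match yet)
Bit 1: prefix='01' (no match yet)
Bit 2: prefix='011' (no match yet)
Bit 3: prefix='0110' -> emit 'k', reset
Bit 4: prefix='0' (no match yet)
Bit 5: prefix='01' (no match yet)
Bit 6: prefix='011' (no match yet)
Bit 7: prefix='0111' -> emit 'p', reset
Bit 8: prefix='0' (no match yet)
Bit 9: prefix='00' -> emit 'h', reset
Bit 10: prefix='0' (no match yet)
Bit 11: prefix='01' (no match yet)
Bit 12: prefix='011' (no match yet)
Bit 13: prefix='0111' -> emit 'p', reset
Bit 14: prefix='0' (no match yet)
Bit 15: prefix='01' (no match yet)
Bit 16: prefix='010' -> emit 'i', reset
Bit 17: prefix='1' -> emit 'n', reset
Bit 18: prefix='1' -> emit 'n', reset
Bit 19: prefix='0' (no match yet)
Bit 20: prefix='01' (no match yet)
Bit 21: prefix='011' (no match yet)
Bit 22: prefix='0111' -> emit 'p', reset

Answer: 0 4 8 10 14 17 18 19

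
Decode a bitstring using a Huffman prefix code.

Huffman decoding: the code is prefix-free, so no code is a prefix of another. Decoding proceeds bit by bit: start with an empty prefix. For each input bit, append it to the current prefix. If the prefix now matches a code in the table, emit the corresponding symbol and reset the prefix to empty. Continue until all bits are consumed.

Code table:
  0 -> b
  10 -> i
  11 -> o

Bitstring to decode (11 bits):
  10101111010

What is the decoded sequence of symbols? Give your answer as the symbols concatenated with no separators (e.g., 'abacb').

Answer: iioobi

Derivation:
Bit 0: prefix='1' (no match yet)
Bit 1: prefix='10' -> emit 'i', reset
Bit 2: prefix='1' (no match yet)
Bit 3: prefix='10' -> emit 'i', reset
Bit 4: prefix='1' (no match yet)
Bit 5: prefix='11' -> emit 'o', reset
Bit 6: prefix='1' (no match yet)
Bit 7: prefix='11' -> emit 'o', reset
Bit 8: prefix='0' -> emit 'b', reset
Bit 9: prefix='1' (no match yet)
Bit 10: prefix='10' -> emit 'i', reset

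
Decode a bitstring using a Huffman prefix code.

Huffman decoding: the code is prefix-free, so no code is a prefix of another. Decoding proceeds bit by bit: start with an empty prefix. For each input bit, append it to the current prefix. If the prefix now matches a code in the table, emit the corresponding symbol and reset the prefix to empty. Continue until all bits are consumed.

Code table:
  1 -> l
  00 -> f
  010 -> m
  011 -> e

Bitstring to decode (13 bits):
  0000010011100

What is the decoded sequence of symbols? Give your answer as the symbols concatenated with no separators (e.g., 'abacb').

Bit 0: prefix='0' (no match yet)
Bit 1: prefix='00' -> emit 'f', reset
Bit 2: prefix='0' (no match yet)
Bit 3: prefix='00' -> emit 'f', reset
Bit 4: prefix='0' (no match yet)
Bit 5: prefix='01' (no match yet)
Bit 6: prefix='010' -> emit 'm', reset
Bit 7: prefix='0' (no match yet)
Bit 8: prefix='01' (no match yet)
Bit 9: prefix='011' -> emit 'e', reset
Bit 10: prefix='1' -> emit 'l', reset
Bit 11: prefix='0' (no match yet)
Bit 12: prefix='00' -> emit 'f', reset

Answer: ffmelf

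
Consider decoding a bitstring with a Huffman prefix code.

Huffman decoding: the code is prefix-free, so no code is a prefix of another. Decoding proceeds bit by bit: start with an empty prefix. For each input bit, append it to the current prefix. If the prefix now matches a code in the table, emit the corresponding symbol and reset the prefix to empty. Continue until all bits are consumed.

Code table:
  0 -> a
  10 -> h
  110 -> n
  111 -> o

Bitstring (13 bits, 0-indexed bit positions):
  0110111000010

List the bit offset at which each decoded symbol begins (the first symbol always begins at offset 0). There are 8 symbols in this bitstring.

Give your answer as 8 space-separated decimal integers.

Answer: 0 1 4 7 8 9 10 11

Derivation:
Bit 0: prefix='0' -> emit 'a', reset
Bit 1: prefix='1' (no match yet)
Bit 2: prefix='11' (no match yet)
Bit 3: prefix='110' -> emit 'n', reset
Bit 4: prefix='1' (no match yet)
Bit 5: prefix='11' (no match yet)
Bit 6: prefix='111' -> emit 'o', reset
Bit 7: prefix='0' -> emit 'a', reset
Bit 8: prefix='0' -> emit 'a', reset
Bit 9: prefix='0' -> emit 'a', reset
Bit 10: prefix='0' -> emit 'a', reset
Bit 11: prefix='1' (no match yet)
Bit 12: prefix='10' -> emit 'h', reset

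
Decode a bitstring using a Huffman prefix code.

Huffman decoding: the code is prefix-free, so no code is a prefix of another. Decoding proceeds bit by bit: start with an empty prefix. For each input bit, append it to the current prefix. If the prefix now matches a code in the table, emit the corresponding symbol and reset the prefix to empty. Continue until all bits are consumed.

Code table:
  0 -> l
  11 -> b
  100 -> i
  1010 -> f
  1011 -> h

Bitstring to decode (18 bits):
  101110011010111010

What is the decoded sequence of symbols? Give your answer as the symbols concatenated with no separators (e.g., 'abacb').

Answer: hiblhf

Derivation:
Bit 0: prefix='1' (no match yet)
Bit 1: prefix='10' (no match yet)
Bit 2: prefix='101' (no match yet)
Bit 3: prefix='1011' -> emit 'h', reset
Bit 4: prefix='1' (no match yet)
Bit 5: prefix='10' (no match yet)
Bit 6: prefix='100' -> emit 'i', reset
Bit 7: prefix='1' (no match yet)
Bit 8: prefix='11' -> emit 'b', reset
Bit 9: prefix='0' -> emit 'l', reset
Bit 10: prefix='1' (no match yet)
Bit 11: prefix='10' (no match yet)
Bit 12: prefix='101' (no match yet)
Bit 13: prefix='1011' -> emit 'h', reset
Bit 14: prefix='1' (no match yet)
Bit 15: prefix='10' (no match yet)
Bit 16: prefix='101' (no match yet)
Bit 17: prefix='1010' -> emit 'f', reset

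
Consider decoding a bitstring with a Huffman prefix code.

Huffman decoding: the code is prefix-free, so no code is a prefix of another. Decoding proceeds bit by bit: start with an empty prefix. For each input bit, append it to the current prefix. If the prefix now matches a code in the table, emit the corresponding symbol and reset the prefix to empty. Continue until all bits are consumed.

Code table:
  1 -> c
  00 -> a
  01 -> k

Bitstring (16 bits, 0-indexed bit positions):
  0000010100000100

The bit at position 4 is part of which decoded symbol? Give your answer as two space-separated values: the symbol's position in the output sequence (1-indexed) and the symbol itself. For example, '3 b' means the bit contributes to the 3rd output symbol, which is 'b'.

Answer: 3 k

Derivation:
Bit 0: prefix='0' (no match yet)
Bit 1: prefix='00' -> emit 'a', reset
Bit 2: prefix='0' (no match yet)
Bit 3: prefix='00' -> emit 'a', reset
Bit 4: prefix='0' (no match yet)
Bit 5: prefix='01' -> emit 'k', reset
Bit 6: prefix='0' (no match yet)
Bit 7: prefix='01' -> emit 'k', reset
Bit 8: prefix='0' (no match yet)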